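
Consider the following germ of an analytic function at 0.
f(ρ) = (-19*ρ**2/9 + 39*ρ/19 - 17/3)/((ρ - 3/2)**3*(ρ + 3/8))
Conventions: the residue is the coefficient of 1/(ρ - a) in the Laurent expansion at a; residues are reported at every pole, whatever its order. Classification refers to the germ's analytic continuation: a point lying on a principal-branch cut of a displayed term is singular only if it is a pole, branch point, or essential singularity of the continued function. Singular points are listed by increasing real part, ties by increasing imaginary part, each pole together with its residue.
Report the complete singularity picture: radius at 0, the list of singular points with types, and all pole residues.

Denominator factor (ρ + 3/8): pole of order 1 at -3/8, modulus 3/8.
Denominator factor (ρ - 3/2)^3: pole of order 3 at 3/2, modulus 3/2.
The radius of convergence is the smallest modulus among the singular points: 3/8.
At the order-1 pole -3/8 set g(ρ) = (ρ - (-3/8))*f(ρ) = (-19*ρ**2/9 + 39*ρ/19 - 17/3)/(ρ - 3/2)**3.
Simple pole: residue = g(a) at a = -3/8, which is 196504/192375.
At the order-3 pole 3/2 set g(ρ) = (ρ - (3/2))^3*f(ρ) = (-19*ρ**2/9 + 39*ρ/19 - 17/3)/(ρ + 3/8).
Order-3 pole: residue = g''(a)/2; g''(3/2) = -393008/192375, so the residue is -196504/192375.
List the singular points by increasing real part (a conjugate pair: the negative imaginary part first).

Radius of convergence at 0: 3/8.
At -3/8: a pole of order 1; residue 196504/192375.
At 3/2: a pole of order 3; residue -196504/192375.


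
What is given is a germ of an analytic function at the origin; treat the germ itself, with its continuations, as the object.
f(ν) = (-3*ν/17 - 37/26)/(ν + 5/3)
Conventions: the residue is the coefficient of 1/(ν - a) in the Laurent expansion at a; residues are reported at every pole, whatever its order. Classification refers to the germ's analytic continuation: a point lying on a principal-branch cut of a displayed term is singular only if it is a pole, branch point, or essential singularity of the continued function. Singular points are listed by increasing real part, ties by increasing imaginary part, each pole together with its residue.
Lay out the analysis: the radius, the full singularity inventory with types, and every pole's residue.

Radius of convergence at 0: 5/3.
At -5/3: a pole of order 1; residue -499/442.

Denominator factor (ν + 5/3): pole of order 1 at -5/3, modulus 5/3.
The radius of convergence is the smallest modulus among the singular points: 5/3.
At the order-1 pole -5/3 set g(ν) = (ν - (-5/3))*f(ν) = -3*ν/17 - 37/26.
Simple pole: residue = g(a) at a = -5/3, which is -499/442.


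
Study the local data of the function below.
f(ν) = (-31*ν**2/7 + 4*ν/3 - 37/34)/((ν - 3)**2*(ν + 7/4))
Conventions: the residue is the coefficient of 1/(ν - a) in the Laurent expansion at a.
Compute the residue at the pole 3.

At the order-2 pole 3 set g(ν) = (ν - (3))^2*f(ν) = (-31*ν**2/7 + 4*ν/3 - 37/34)/(ν + 7/4).
Order-2 pole: residue = g'(a); g'(3) = -473728/128877, so the residue is -473728/128877.

The residue is -473728/128877.


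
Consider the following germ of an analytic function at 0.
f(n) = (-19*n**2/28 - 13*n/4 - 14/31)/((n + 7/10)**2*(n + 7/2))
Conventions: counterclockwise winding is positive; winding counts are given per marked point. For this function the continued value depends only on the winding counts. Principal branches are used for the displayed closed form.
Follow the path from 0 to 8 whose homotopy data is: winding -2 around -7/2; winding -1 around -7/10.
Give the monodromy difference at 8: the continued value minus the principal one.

Continued minus principal equals 0.

The function is rational, hence single-valued: continuing it around any pole returns the same value, so the difference is 0.


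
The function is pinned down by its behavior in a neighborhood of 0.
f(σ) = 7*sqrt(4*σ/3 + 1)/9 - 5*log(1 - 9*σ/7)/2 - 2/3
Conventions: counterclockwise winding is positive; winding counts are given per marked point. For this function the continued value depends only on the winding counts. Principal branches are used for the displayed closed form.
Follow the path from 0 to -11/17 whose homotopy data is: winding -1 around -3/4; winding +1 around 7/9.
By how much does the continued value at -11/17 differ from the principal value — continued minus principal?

The rational part is single-valued and drops out of the difference; each branch term changes only by its own monodromy.
(7/9)*sqrt(1 - σ/(-3/4)): winding -1 is odd, the square root flips sign, contributing -2*(7/9)*sqrt(1 - (-11/17)/(-3/4)) = -2*(7/9)*sqrt(7/51) = -(14/459)*sqrt(357).
(-5/2)*log(1 - σ/(7/9)): each positive loop around 7/9 adds 2*pi*i to the log, so winding +1 contributes (-5/2)*(1)*2*pi*i = -(5)*pi*i.
Summing the contributions at σ = -11/17 gives (-(14/459)*sqrt(357)) - ((5)*pi)*i.

Continued minus principal equals (-(14/459)*sqrt(357)) - ((5)*pi)*i.


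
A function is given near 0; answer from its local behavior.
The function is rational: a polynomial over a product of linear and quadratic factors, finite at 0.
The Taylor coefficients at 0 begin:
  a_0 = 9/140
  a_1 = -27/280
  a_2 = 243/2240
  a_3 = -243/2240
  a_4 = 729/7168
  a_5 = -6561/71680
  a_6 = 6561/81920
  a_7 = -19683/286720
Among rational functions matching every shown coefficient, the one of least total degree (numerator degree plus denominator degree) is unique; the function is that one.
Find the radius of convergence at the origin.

No rational of total degree below 2 reproduces all 8 coefficients; solving the [0/2] Pade equations on them gives f(θ) = 4/(35*(θ + 4/3)**2), whose expansion matches every shown term.
Denominator factor (θ + 4/3)^2: pole of order 2 at -4/3, modulus 4/3.
The radius of convergence is the smallest modulus among the singular points: 4/3.

The radius of convergence is 4/3.


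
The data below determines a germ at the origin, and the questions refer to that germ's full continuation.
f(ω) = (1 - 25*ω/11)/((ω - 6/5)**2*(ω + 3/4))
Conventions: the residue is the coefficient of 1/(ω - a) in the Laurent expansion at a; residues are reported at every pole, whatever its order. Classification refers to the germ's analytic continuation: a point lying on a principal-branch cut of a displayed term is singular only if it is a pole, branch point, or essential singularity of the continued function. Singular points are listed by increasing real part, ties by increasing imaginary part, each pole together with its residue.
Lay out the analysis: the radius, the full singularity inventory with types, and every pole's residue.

Denominator factor (ω + 3/4): pole of order 1 at -3/4, modulus 3/4.
Denominator factor (ω - 6/5)^2: pole of order 2 at 6/5, modulus 6/5.
The radius of convergence is the smallest modulus among the singular points: 3/4.
At the order-1 pole -3/4 set g(ω) = (ω - (-3/4))*f(ω) = (1 - 25*ω/11)/(ω - 6/5)**2.
Simple pole: residue = g(a) at a = -3/4, which is 11900/16731.
At the order-2 pole 6/5 set g(ω) = (ω - (6/5))^2*f(ω) = (1 - 25*ω/11)/(ω + 3/4).
Order-2 pole: residue = g'(a); g'(6/5) = -11900/16731, so the residue is -11900/16731.
List the singular points by increasing real part (a conjugate pair: the negative imaginary part first).

Radius of convergence at 0: 3/4.
At -3/4: a pole of order 1; residue 11900/16731.
At 6/5: a pole of order 2; residue -11900/16731.


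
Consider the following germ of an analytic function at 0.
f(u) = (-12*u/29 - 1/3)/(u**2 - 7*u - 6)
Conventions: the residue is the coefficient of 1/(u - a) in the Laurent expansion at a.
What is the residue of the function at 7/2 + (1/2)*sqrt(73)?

The residue is -6/29 - (155/6351)*sqrt(73).

The factor u**2 - 7*u - 6 splits as (u - a)(u - a') with a = 7/2 + (1/2)*sqrt(73), a' = 7/2 - (1/2)*sqrt(73). At the order-1 pole a set g(u) = (u - a)*f(u) = [-12*u/29 - 1/3] / (u - a').
Simple pole: residue = g(a) at a = 7/2 + (1/2)*sqrt(73), which is -6/29 - (155/6351)*sqrt(73).


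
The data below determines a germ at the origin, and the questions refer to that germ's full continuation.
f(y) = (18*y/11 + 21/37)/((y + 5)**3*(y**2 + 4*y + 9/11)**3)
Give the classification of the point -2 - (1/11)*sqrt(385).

The point is a pole of order 3.

The denominator factor y**2 + 4*y + 9/11 vanishes at -2 - (1/11)*sqrt(385) and appears to the power 3; the numerator there equals -1101/407 - (18/121)*sqrt(385), nonzero, and no other factor vanishes.
Hence a pole whose order is the multiplicity, 3.


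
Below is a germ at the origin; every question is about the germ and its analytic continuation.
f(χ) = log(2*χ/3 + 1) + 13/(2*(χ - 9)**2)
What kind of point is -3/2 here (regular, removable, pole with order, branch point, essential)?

The term (1)*log(1 - χ/(-3/2)) has argument 1 - -3/2/(-3/2) = 0 at -3/2: a logarithmic (infinitely-sheeted) branch point; the remaining terms are analytic or single-valued there.

The point is a logarithmic branch point.


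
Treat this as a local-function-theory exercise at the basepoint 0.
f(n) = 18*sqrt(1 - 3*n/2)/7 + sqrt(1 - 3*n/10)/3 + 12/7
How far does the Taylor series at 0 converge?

The radius of convergence is 2/3.

Branch term (1/3)*sqrt(1 - n/(10/3)): its argument vanishes at n = 10/3, a square-root branch point, modulus 10/3.
Branch term (18/7)*sqrt(1 - n/(2/3)): its argument vanishes at n = 2/3, a square-root branch point, modulus 2/3.
The radius of convergence is the smallest modulus among the singular points: 2/3.


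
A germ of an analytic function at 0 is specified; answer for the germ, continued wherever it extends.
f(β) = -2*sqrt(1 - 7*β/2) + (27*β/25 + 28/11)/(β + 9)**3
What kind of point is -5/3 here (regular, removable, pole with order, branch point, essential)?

Denominator factors: β + 9 = 22/3 at β = -5/3 — none vanishes.
Branch term sqrt(1 - β/(2/7)): argument at -5/3 is 41/6, nonzero, so -5/3 is not its branch point (a point on a principal cut is still regular for the continued germ).
So the germ continues analytically to -5/3.

The point is a regular point.


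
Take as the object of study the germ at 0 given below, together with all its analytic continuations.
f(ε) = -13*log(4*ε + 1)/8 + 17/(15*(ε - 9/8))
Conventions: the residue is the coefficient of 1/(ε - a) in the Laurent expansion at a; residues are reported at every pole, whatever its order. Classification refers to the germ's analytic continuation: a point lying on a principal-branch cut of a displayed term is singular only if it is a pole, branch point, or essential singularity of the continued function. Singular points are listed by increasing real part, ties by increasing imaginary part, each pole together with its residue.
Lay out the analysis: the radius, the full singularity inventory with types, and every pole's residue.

Denominator factor (ε - 9/8): pole of order 1 at 9/8, modulus 9/8.
Branch term (-13/8)*log(1 - ε/(-1/4)): its argument vanishes at ε = -1/4, a logarithmic branch point, modulus 1/4.
The radius of convergence is the smallest modulus among the singular points: 1/4.
The branch term is analytic at 9/8 and contributes nothing to the residue; only the rational part matters.
At the order-1 pole 9/8 set g(ε) = (ε - (9/8))*(rational part) = 17/15.
Simple pole: residue = g(a) at a = 9/8, which is 17/15.
List the singular points by increasing real part (a conjugate pair: the negative imaginary part first).

Radius of convergence at 0: 1/4.
At -1/4: a logarithmic branch point.
At 9/8: a pole of order 1; residue 17/15.


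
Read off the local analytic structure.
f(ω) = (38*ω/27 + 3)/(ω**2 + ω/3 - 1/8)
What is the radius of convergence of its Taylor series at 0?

The radius of convergence is -1/6 + (1/12)*sqrt(22).

Denominator factor (ω**2 + ω/3 - 1/8): discriminant 11/18, real irrational roots -1/6 + (1/12)*sqrt(22) and -1/6 - (1/12)*sqrt(22); poles of order 1, moduli -1/6 + (1/12)*sqrt(22) and 1/6 + (1/12)*sqrt(22).
The radius of convergence is the smallest modulus among the singular points: -1/6 + (1/12)*sqrt(22).


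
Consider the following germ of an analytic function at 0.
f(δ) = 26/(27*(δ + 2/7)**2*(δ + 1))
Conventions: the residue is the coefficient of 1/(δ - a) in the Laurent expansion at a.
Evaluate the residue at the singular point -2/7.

The residue is -1274/675.

At the order-2 pole -2/7 set g(δ) = (δ - (-2/7))^2*f(δ) = 26/(27*(δ + 1)).
Order-2 pole: residue = g'(a); g'(-2/7) = -1274/675, so the residue is -1274/675.


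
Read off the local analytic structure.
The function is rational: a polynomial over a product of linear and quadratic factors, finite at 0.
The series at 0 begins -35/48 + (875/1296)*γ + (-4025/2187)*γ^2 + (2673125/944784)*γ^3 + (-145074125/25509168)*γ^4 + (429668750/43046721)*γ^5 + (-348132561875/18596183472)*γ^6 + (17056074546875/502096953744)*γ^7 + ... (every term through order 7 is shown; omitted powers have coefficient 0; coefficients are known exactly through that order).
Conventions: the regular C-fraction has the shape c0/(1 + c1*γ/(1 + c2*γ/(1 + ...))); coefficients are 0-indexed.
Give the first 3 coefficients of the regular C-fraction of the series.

Taylor coefficients (read off): a_0 = -35/48, a_1 = 875/1296, a_2 = -4025/2187.
c0 = a_0 = -35/48. Peel one level at a time: if S = 1 + c*γ/S' with S'(0) = 1, then c is the γ-coefficient of S and S' = c*γ/(S - 1).
S_1 = c0/f = 1 + (25/27)*γ + (-5/3)*γ^2 + ...; c1 = 25/27.
S_2 = c1*γ/(S_1 - 1) = 1 + (9/5)*γ + ...; c2 = 9/5.

The regular C-fraction coefficients are [-35/48, 25/27, 9/5].


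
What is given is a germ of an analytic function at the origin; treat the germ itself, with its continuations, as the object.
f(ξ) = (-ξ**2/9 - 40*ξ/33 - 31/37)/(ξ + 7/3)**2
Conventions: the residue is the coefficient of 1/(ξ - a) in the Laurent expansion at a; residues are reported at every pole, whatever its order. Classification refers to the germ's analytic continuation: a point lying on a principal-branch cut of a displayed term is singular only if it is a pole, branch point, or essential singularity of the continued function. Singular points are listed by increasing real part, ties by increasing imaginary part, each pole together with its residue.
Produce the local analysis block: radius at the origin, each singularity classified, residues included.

Denominator factor (ξ + 7/3)^2: pole of order 2 at -7/3, modulus 7/3.
The radius of convergence is the smallest modulus among the singular points: 7/3.
At the order-2 pole -7/3 set g(ξ) = (ξ - (-7/3))^2*f(ξ) = -ξ**2/9 - 40*ξ/33 - 31/37.
Order-2 pole: residue = g'(a); g'(-7/3) = -206/297, so the residue is -206/297.

Radius of convergence at 0: 7/3.
At -7/3: a pole of order 2; residue -206/297.


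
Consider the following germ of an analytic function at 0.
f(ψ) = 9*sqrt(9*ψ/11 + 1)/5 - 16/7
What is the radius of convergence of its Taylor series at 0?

Branch term (9/5)*sqrt(1 - ψ/(-11/9)): its argument vanishes at ψ = -11/9, a square-root branch point, modulus 11/9.
The radius of convergence is the smallest modulus among the singular points: 11/9.

The radius of convergence is 11/9.


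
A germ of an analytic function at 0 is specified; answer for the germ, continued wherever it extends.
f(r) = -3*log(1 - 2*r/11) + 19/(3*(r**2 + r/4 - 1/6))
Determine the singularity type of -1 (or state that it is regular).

The point is a regular point.

Denominator factors: r**2 + r/4 - 1/6 = 7/12 at r = -1 — none vanishes.
Branch term log(1 - r/(11/2)): argument at -1 is 13/11, nonzero, so -1 is not its branch point (a point on a principal cut is still regular for the continued germ).
So the germ continues analytically to -1.


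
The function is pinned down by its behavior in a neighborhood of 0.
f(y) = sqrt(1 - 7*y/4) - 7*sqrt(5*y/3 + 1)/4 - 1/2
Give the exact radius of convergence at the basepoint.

The radius of convergence is 4/7.

Branch term (1)*sqrt(1 - y/(4/7)): its argument vanishes at y = 4/7, a square-root branch point, modulus 4/7.
Branch term (-7/4)*sqrt(1 - y/(-3/5)): its argument vanishes at y = -3/5, a square-root branch point, modulus 3/5.
The radius of convergence is the smallest modulus among the singular points: 4/7.


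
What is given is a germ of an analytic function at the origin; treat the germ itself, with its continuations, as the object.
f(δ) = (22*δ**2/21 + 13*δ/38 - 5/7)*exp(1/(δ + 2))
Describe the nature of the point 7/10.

The point is a regular point.

There is no denominator, hence no pole anywhere.
The essential point of exp(1/(δ - (-2))) is -2, not 7/10.
So the germ continues analytically to 7/10.


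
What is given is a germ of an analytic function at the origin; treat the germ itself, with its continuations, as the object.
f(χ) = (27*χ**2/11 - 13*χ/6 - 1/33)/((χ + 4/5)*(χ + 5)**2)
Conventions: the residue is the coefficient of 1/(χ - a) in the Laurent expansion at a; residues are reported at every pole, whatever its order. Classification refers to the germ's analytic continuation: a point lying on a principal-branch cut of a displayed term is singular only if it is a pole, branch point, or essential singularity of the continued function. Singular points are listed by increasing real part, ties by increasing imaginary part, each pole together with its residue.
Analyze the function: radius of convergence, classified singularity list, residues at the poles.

Denominator factor (χ + 4/5): pole of order 1 at -4/5, modulus 4/5.
Denominator factor (χ + 5)^2: pole of order 2 at -5, modulus 5.
The radius of convergence is the smallest modulus among the singular points: 4/5.
At the order-2 pole -5 set g(χ) = (χ - (-5))^2*f(χ) = (27*χ**2/11 - 13*χ/6 - 1/33)/(χ + 4/5).
Order-2 pole: residue = g'(a); g'(-5) = 33020/14553, so the residue is 33020/14553.
At the order-1 pole -4/5 set g(χ) = (χ - (-4/5))*f(χ) = (27*χ**2/11 - 13*χ/6 - 1/33)/(χ + 5)**2.
Simple pole: residue = g(a) at a = -4/5, which is 2701/14553.
List the singular points by increasing real part (a conjugate pair: the negative imaginary part first).

Radius of convergence at 0: 4/5.
At -5: a pole of order 2; residue 33020/14553.
At -4/5: a pole of order 1; residue 2701/14553.


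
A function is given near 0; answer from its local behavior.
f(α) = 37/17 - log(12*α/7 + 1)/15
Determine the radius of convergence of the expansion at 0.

Branch term (-1/15)*log(1 - α/(-7/12)): its argument vanishes at α = -7/12, a logarithmic branch point, modulus 7/12.
The radius of convergence is the smallest modulus among the singular points: 7/12.

The radius of convergence is 7/12.


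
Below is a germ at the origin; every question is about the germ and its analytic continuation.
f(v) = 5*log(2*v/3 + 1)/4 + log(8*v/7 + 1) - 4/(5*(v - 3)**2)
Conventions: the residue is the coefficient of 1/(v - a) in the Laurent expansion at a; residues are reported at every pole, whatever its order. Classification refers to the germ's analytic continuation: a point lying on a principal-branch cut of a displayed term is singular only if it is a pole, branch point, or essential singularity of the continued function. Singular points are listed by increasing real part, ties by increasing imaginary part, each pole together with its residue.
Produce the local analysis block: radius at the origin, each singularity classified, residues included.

Denominator factor (v - 3)^2: pole of order 2 at 3, modulus 3.
Branch term (1)*log(1 - v/(-7/8)): its argument vanishes at v = -7/8, a logarithmic branch point, modulus 7/8.
Branch term (5/4)*log(1 - v/(-3/2)): its argument vanishes at v = -3/2, a logarithmic branch point, modulus 3/2.
The radius of convergence is the smallest modulus among the singular points: 7/8.
The branch terms are analytic at 3 and contribute nothing to the residue; only the rational part matters.
At the order-2 pole 3 set g(v) = (v - (3))^2*(rational part) = -4/5.
Order-2 pole: residue = g'(a); g'(3) = 0, so the residue is 0.
List the singular points by increasing real part (a conjugate pair: the negative imaginary part first).

Radius of convergence at 0: 7/8.
At -3/2: a logarithmic branch point.
At -7/8: a logarithmic branch point.
At 3: a pole of order 2; residue 0.


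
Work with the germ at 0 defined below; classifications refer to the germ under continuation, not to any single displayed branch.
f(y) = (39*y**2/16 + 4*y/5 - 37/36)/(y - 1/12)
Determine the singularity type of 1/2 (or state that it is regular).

The point is a regular point.

Denominator factors: y - 1/12 = 5/12 at y = 1/2 — none vanishes.
So the germ continues analytically to 1/2.


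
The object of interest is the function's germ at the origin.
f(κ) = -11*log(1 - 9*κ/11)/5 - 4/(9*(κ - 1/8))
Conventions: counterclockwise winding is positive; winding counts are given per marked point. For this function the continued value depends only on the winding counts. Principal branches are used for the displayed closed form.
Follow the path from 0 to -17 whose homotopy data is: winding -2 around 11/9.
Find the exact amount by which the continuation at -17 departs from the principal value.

Continued minus principal equals (44/5)*pi*i.

The rational part is single-valued and drops out of the difference; each branch term changes only by its own monodromy.
(-11/5)*log(1 - κ/(11/9)): each positive loop around 11/9 adds 2*pi*i to the log, so winding -2 contributes (-11/5)*(-2)*2*pi*i = (44/5)*pi*i.
Summing the contributions at κ = -17 gives (44/5)*pi*i.


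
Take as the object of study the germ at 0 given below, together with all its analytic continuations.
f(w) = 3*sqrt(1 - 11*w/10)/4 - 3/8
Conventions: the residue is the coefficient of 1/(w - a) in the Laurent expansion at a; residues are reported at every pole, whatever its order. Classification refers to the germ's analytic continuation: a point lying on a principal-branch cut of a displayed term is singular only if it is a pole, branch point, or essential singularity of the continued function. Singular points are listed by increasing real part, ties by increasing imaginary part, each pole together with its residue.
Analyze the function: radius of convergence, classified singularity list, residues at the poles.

Radius of convergence at 0: 10/11.
At 10/11: an algebraic (square-root) branch point.

Branch term (3/4)*sqrt(1 - w/(10/11)): its argument vanishes at w = 10/11, a square-root branch point, modulus 10/11.
The radius of convergence is the smallest modulus among the singular points: 10/11.


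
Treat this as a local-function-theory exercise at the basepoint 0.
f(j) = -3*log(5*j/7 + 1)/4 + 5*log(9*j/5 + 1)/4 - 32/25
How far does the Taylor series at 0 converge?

The radius of convergence is 5/9.

Branch term (5/4)*log(1 - j/(-5/9)): its argument vanishes at j = -5/9, a logarithmic branch point, modulus 5/9.
Branch term (-3/4)*log(1 - j/(-7/5)): its argument vanishes at j = -7/5, a logarithmic branch point, modulus 7/5.
The radius of convergence is the smallest modulus among the singular points: 5/9.


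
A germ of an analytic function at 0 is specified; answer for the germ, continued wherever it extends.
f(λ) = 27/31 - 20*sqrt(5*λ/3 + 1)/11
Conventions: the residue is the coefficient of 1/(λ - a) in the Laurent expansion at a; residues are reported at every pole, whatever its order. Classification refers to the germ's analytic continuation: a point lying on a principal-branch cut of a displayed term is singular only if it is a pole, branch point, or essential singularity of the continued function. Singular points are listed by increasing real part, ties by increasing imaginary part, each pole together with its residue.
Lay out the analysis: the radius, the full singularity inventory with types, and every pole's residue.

Radius of convergence at 0: 3/5.
At -3/5: an algebraic (square-root) branch point.

Branch term (-20/11)*sqrt(1 - λ/(-3/5)): its argument vanishes at λ = -3/5, a square-root branch point, modulus 3/5.
The radius of convergence is the smallest modulus among the singular points: 3/5.


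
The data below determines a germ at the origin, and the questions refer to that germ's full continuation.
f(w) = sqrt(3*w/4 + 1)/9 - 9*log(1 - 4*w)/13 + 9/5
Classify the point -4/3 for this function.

The term (1/9)*sqrt(1 - w/(-4/3)) has argument 1 - -4/3/(-4/3) = 0 at -4/3: a square-root (algebraic, two-sheeted) branch point; the remaining terms are analytic or single-valued there.

The point is an algebraic (square-root) branch point.


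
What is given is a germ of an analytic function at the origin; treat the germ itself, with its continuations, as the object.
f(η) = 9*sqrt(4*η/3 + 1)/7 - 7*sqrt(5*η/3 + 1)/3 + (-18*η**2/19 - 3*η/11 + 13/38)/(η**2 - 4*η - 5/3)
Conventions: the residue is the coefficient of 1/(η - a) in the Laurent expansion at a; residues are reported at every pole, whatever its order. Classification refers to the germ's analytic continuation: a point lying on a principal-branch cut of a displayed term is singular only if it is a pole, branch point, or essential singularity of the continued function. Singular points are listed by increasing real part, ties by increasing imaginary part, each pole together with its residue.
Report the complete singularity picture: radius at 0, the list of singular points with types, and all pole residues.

Denominator factor (η**2 - 4*η - 5/3): discriminant 68/3, real irrational roots 2 + (1/3)*sqrt(51) and 2 - (1/3)*sqrt(51); poles of order 1, moduli 2 + (1/3)*sqrt(51) and -2 + (1/3)*sqrt(51).
Branch term (-7/3)*sqrt(1 - η/(-3/5)): its argument vanishes at η = -3/5, a square-root branch point, modulus 3/5.
Branch term (9/7)*sqrt(1 - η/(-3/4)): its argument vanishes at η = -3/4, a square-root branch point, modulus 3/4.
The radius of convergence is the smallest modulus among the singular points: -2 + (1/3)*sqrt(51).
The branch terms are analytic at 2 - (1/3)*sqrt(51) and contribute nothing to the residue; only the rational part matters.
The factor η**2 - 4*η - 5/3 splits as (η - a)(η - a') with a = 2 - (1/3)*sqrt(51), a' = 2 + (1/3)*sqrt(51). At the order-1 pole a set g(η) = (η - a)*(rational part) = [-18*η**2/19 - 3*η/11 + 13/38] / (η - a').
Simple pole: residue = g(a) at a = 2 - (1/3)*sqrt(51), which is -849/418 + (3913/14212)*sqrt(51).
The branch terms are analytic at 2 + (1/3)*sqrt(51) and contribute nothing to the residue; only the rational part matters.
The factor η**2 - 4*η - 5/3 splits as (η - a)(η - a') with a = 2 + (1/3)*sqrt(51), a' = 2 - (1/3)*sqrt(51). At the order-1 pole a set g(η) = (η - a)*(rational part) = [-18*η**2/19 - 3*η/11 + 13/38] / (η - a').
Simple pole: residue = g(a) at a = 2 + (1/3)*sqrt(51), which is -849/418 - (3913/14212)*sqrt(51).
List the singular points by increasing real part (a conjugate pair: the negative imaginary part first).

Radius of convergence at 0: -2 + (1/3)*sqrt(51).
At -3/4: an algebraic (square-root) branch point.
At -3/5: an algebraic (square-root) branch point.
At 2 - (1/3)*sqrt(51): a pole of order 1; residue -849/418 + (3913/14212)*sqrt(51).
At 2 + (1/3)*sqrt(51): a pole of order 1; residue -849/418 - (3913/14212)*sqrt(51).


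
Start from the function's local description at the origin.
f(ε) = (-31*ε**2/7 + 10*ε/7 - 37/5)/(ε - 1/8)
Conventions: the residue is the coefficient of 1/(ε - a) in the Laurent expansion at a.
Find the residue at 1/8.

The residue is -2333/320.

At the order-1 pole 1/8 set g(ε) = (ε - (1/8))*f(ε) = -31*ε**2/7 + 10*ε/7 - 37/5.
Simple pole: residue = g(a) at a = 1/8, which is -2333/320.


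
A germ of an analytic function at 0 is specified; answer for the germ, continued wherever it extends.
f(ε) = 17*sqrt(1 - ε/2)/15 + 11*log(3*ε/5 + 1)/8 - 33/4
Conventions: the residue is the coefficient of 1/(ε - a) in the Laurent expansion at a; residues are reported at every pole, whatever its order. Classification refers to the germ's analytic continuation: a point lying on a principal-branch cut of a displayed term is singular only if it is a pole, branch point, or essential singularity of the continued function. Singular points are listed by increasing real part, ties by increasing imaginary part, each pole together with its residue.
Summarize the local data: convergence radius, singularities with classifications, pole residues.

Radius of convergence at 0: 5/3.
At -5/3: a logarithmic branch point.
At 2: an algebraic (square-root) branch point.

Branch term (17/15)*sqrt(1 - ε/(2)): its argument vanishes at ε = 2, a square-root branch point, modulus 2.
Branch term (11/8)*log(1 - ε/(-5/3)): its argument vanishes at ε = -5/3, a logarithmic branch point, modulus 5/3.
The radius of convergence is the smallest modulus among the singular points: 5/3.
List the singular points by increasing real part (a conjugate pair: the negative imaginary part first).


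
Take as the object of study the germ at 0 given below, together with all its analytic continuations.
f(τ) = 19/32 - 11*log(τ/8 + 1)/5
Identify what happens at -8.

The point is a logarithmic branch point.

The term (-11/5)*log(1 - τ/(-8)) has argument 1 - -8/(-8) = 0 at -8: a logarithmic (infinitely-sheeted) branch point; the remaining terms are analytic or single-valued there.


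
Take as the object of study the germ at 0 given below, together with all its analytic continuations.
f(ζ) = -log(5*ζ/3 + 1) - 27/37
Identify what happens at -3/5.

The point is a logarithmic branch point.

The term (-1)*log(1 - ζ/(-3/5)) has argument 1 - -3/5/(-3/5) = 0 at -3/5: a logarithmic (infinitely-sheeted) branch point; the remaining terms are analytic or single-valued there.


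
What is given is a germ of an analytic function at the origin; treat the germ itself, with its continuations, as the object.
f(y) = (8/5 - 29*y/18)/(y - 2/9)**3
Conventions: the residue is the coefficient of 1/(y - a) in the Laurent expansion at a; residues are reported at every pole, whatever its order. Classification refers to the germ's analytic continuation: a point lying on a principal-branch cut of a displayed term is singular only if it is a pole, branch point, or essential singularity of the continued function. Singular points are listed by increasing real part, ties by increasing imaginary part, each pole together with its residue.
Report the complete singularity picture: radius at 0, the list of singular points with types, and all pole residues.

Denominator factor (y - 2/9)^3: pole of order 3 at 2/9, modulus 2/9.
The radius of convergence is the smallest modulus among the singular points: 2/9.
At the order-3 pole 2/9 set g(y) = (y - (2/9))^3*f(y) = 8/5 - 29*y/18.
Order-3 pole: residue = g''(a)/2; g''(2/9) = 0, so the residue is 0.

Radius of convergence at 0: 2/9.
At 2/9: a pole of order 3; residue 0.


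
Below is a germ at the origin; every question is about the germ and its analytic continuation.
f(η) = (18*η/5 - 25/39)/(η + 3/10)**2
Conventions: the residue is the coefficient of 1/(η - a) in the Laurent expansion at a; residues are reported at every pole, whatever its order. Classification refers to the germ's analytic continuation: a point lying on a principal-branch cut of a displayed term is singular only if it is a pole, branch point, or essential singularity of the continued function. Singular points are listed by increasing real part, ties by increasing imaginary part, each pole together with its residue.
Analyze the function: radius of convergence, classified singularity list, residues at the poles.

Denominator factor (η + 3/10)^2: pole of order 2 at -3/10, modulus 3/10.
The radius of convergence is the smallest modulus among the singular points: 3/10.
At the order-2 pole -3/10 set g(η) = (η - (-3/10))^2*f(η) = 18*η/5 - 25/39.
Order-2 pole: residue = g'(a); g'(-3/10) = 18/5, so the residue is 18/5.

Radius of convergence at 0: 3/10.
At -3/10: a pole of order 2; residue 18/5.


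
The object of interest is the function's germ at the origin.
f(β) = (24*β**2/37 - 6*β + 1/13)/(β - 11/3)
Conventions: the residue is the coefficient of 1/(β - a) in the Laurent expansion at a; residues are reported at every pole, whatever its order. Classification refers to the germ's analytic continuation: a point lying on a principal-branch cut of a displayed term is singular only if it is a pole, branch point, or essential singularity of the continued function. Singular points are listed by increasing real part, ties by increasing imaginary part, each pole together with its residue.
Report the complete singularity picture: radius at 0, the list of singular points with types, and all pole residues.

Radius of convergence at 0: 11/3.
At 11/3: a pole of order 1; residue -19051/1443.

Denominator factor (β - 11/3): pole of order 1 at 11/3, modulus 11/3.
The radius of convergence is the smallest modulus among the singular points: 11/3.
At the order-1 pole 11/3 set g(β) = (β - (11/3))*f(β) = 24*β**2/37 - 6*β + 1/13.
Simple pole: residue = g(a) at a = 11/3, which is -19051/1443.


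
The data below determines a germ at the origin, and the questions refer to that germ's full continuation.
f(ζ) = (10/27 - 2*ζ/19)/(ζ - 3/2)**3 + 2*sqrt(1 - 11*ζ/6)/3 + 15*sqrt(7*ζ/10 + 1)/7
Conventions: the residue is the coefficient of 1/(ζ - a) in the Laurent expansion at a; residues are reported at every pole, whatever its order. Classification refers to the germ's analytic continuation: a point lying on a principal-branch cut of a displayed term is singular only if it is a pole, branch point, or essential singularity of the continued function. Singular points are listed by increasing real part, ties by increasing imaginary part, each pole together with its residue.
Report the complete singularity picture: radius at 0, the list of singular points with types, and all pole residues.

Denominator factor (ζ - 3/2)^3: pole of order 3 at 3/2, modulus 3/2.
Branch term (2/3)*sqrt(1 - ζ/(6/11)): its argument vanishes at ζ = 6/11, a square-root branch point, modulus 6/11.
Branch term (15/7)*sqrt(1 - ζ/(-10/7)): its argument vanishes at ζ = -10/7, a square-root branch point, modulus 10/7.
The radius of convergence is the smallest modulus among the singular points: 6/11.
The branch terms are analytic at 3/2 and contribute nothing to the residue; only the rational part matters.
At the order-3 pole 3/2 set g(ζ) = (ζ - (3/2))^3*(rational part) = 10/27 - 2*ζ/19.
Order-3 pole: residue = g''(a)/2; g''(3/2) = 0, so the residue is 0.
List the singular points by increasing real part (a conjugate pair: the negative imaginary part first).

Radius of convergence at 0: 6/11.
At -10/7: an algebraic (square-root) branch point.
At 6/11: an algebraic (square-root) branch point.
At 3/2: a pole of order 3; residue 0.


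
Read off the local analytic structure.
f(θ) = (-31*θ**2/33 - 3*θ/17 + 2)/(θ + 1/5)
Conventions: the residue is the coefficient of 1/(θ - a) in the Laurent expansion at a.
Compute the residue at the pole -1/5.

At the order-1 pole -1/5 set g(θ) = (θ - (-1/5))*f(θ) = -31*θ**2/33 - 3*θ/17 + 2.
Simple pole: residue = g(a) at a = -1/5, which is 28018/14025.

The residue is 28018/14025.


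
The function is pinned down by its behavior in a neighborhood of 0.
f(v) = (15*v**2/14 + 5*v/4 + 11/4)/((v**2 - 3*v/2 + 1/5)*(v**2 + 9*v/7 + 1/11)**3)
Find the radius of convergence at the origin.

Denominator factor (v**2 - 3*v/2 + 1/5): discriminant 29/20, real irrational roots 3/4 + (1/20)*sqrt(145) and 3/4 - (1/20)*sqrt(145); poles of order 1, moduli 3/4 + (1/20)*sqrt(145) and 3/4 - (1/20)*sqrt(145).
Denominator factor (v**2 + 9*v/7 + 1/11)^3: discriminant 695/539, real irrational roots -9/14 + (1/154)*sqrt(7645) and -9/14 - (1/154)*sqrt(7645); poles of order 3, moduli 9/14 - (1/154)*sqrt(7645) and 9/14 + (1/154)*sqrt(7645).
The radius of convergence is the smallest modulus among the singular points: 9/14 - (1/154)*sqrt(7645).

The radius of convergence is 9/14 - (1/154)*sqrt(7645).


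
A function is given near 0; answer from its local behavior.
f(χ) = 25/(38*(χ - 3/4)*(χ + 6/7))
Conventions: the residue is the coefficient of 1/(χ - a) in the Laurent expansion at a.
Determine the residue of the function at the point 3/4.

At the order-1 pole 3/4 set g(χ) = (χ - (3/4))*f(χ) = 25/(38*(χ + 6/7)).
Simple pole: residue = g(a) at a = 3/4, which is 70/171.

The residue is 70/171.


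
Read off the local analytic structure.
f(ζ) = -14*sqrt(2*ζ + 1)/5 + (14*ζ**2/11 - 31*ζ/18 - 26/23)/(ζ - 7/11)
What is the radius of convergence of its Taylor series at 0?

The radius of convergence is 1/2.

Denominator factor (ζ - 7/11): pole of order 1 at 7/11, modulus 7/11.
Branch term (-14/5)*sqrt(1 - ζ/(-1/2)): its argument vanishes at ζ = -1/2, a square-root branch point, modulus 1/2.
The radius of convergence is the smallest modulus among the singular points: 1/2.


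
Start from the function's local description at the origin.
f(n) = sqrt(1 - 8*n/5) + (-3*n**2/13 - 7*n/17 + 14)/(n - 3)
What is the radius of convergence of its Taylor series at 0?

Denominator factor (n - 3): pole of order 1 at 3, modulus 3.
Branch term (1)*sqrt(1 - n/(5/8)): its argument vanishes at n = 5/8, a square-root branch point, modulus 5/8.
The radius of convergence is the smallest modulus among the singular points: 5/8.

The radius of convergence is 5/8.


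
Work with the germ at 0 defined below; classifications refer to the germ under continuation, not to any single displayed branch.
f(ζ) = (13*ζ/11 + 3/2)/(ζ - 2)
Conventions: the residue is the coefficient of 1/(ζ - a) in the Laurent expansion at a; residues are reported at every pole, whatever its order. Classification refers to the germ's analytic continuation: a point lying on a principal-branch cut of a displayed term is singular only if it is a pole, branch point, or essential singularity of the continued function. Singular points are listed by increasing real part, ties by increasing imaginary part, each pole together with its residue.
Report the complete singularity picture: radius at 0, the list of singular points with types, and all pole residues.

Radius of convergence at 0: 2.
At 2: a pole of order 1; residue 85/22.

Denominator factor (ζ - 2): pole of order 1 at 2, modulus 2.
The radius of convergence is the smallest modulus among the singular points: 2.
At the order-1 pole 2 set g(ζ) = (ζ - (2))*f(ζ) = 13*ζ/11 + 3/2.
Simple pole: residue = g(a) at a = 2, which is 85/22.


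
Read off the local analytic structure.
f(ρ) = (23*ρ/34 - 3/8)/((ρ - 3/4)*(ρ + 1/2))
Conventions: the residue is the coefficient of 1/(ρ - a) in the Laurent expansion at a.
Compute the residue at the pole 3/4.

The residue is 9/85.

At the order-1 pole 3/4 set g(ρ) = (ρ - (3/4))*f(ρ) = (23*ρ/34 - 3/8)/(ρ + 1/2).
Simple pole: residue = g(a) at a = 3/4, which is 9/85.


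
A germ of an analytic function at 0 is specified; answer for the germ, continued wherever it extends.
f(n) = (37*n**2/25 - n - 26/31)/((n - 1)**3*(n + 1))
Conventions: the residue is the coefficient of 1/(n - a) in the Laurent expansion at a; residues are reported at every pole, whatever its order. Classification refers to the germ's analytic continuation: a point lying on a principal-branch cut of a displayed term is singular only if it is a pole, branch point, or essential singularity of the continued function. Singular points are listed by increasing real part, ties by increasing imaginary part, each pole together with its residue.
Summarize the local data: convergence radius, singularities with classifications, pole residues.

Radius of convergence at 0: 1.
At -1: a pole of order 1; residue -159/775.
At 1: a pole of order 3; residue 159/775.

Denominator factor (n - 1)^3: pole of order 3 at 1, modulus 1.
Denominator factor (n + 1): pole of order 1 at -1, modulus 1.
The radius of convergence is the smallest modulus among the singular points: 1.
At the order-1 pole -1 set g(n) = (n - (-1))*f(n) = (37*n**2/25 - n - 26/31)/(n - 1)**3.
Simple pole: residue = g(a) at a = -1, which is -159/775.
At the order-3 pole 1 set g(n) = (n - (1))^3*f(n) = (37*n**2/25 - n - 26/31)/(n + 1).
Order-3 pole: residue = g''(a)/2; g''(1) = 318/775, so the residue is 159/775.
List the singular points by increasing real part (a conjugate pair: the negative imaginary part first).


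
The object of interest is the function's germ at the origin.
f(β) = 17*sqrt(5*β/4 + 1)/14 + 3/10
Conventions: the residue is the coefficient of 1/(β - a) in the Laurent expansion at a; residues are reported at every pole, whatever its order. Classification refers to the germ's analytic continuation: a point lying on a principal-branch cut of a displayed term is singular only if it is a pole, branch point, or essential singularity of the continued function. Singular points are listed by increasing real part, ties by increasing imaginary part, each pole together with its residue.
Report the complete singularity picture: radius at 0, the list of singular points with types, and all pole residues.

Branch term (17/14)*sqrt(1 - β/(-4/5)): its argument vanishes at β = -4/5, a square-root branch point, modulus 4/5.
The radius of convergence is the smallest modulus among the singular points: 4/5.

Radius of convergence at 0: 4/5.
At -4/5: an algebraic (square-root) branch point.
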